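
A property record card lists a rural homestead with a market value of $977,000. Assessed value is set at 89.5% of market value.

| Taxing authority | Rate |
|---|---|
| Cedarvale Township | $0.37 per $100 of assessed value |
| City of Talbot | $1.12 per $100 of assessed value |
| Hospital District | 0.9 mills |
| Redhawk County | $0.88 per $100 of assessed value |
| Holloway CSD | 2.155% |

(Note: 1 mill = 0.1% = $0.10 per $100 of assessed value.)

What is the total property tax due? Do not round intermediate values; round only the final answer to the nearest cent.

Assessed value = $977,000 × 0.895 = $874,415
Cedarvale Township: $874,415 × 0.0037 = $3,235.3355
City of Talbot: $874,415 × 0.0112 = $9,793.448
Hospital District: $874,415 × 0.0009 = $786.9735
Redhawk County: $874,415 × 0.0088 = $7,694.852
Holloway CSD: $874,415 × 0.02155 = $18,843.64325
Total = $40,354.25225

$40,354.25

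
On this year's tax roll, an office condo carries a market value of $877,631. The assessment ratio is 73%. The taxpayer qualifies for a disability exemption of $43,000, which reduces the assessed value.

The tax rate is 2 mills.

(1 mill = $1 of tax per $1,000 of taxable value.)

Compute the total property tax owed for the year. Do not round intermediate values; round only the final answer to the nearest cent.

Assessed value = $877,631 × 0.73 = $640,670.63
Taxable value = $640,670.63 − $43,000 = $597,670.63
Tax = $597,670.63 × 0.002 = $1,195.34126

$1,195.34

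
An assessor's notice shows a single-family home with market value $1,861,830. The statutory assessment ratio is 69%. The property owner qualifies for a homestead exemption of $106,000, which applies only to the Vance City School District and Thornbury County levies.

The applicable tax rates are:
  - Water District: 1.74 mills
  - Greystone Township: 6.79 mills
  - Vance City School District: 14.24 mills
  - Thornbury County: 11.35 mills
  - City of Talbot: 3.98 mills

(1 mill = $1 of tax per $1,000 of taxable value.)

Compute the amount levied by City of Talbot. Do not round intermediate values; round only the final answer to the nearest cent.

$5,112.96

Assessed value = $1,861,830 × 0.69 = $1,284,662.7
City of Talbot taxable value = $1,284,662.7 (exemption does not apply)
City of Talbot levy = $1,284,662.7 × 0.00398 = $5,112.957546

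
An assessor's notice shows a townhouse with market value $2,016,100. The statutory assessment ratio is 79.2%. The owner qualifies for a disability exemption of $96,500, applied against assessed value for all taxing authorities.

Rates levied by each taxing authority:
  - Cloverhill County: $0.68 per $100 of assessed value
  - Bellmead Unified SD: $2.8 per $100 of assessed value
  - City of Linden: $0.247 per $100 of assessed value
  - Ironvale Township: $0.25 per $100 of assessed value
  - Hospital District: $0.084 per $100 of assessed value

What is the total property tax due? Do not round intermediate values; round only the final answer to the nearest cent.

Assessed value = $2,016,100 × 0.792 = $1,596,751.2
Taxable value = $1,596,751.2 − $96,500 = $1,500,251.2
Cloverhill County: $1,500,251.2 × 0.0068 = $10,201.70816
Bellmead Unified SD: $1,500,251.2 × 0.028 = $42,007.0336
City of Linden: $1,500,251.2 × 0.00247 = $3,705.620464
Ironvale Township: $1,500,251.2 × 0.0025 = $3,750.628
Hospital District: $1,500,251.2 × 0.00084 = $1,260.211008
Total = $10,201.70816 + $42,007.0336 + $3,705.620464 + $3,750.628 + $1,260.211008 = $60,925.201232

$60,925.20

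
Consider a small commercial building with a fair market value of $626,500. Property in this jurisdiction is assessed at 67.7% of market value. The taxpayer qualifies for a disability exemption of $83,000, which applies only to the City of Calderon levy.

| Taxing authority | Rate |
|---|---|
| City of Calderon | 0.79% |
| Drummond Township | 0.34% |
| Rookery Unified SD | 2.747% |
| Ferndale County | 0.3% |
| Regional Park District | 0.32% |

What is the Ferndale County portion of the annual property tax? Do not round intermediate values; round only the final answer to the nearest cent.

Assessed value = $626,500 × 0.677 = $424,140.5
Ferndale County taxable value = $424,140.5 (exemption does not apply)
Ferndale County levy = $424,140.5 × 0.003 = $1,272.4215

$1,272.42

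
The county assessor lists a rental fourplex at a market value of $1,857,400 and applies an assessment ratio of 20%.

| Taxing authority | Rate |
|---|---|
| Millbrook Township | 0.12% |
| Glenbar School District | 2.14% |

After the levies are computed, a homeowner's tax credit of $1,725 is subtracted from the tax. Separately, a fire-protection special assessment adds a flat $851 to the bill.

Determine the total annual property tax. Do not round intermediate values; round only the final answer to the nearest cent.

$7,521.45

Assessed value = $1,857,400 × 0.2 = $371,480
Millbrook Township: $371,480 × 0.0012 = $445.776
Glenbar School District: $371,480 × 0.0214 = $7,949.672
Levies subtotal = $8,395.448
After credit = $8,395.448 − $1,725 = $6,670.448
Total = $6,670.448 + $851 = $7,521.448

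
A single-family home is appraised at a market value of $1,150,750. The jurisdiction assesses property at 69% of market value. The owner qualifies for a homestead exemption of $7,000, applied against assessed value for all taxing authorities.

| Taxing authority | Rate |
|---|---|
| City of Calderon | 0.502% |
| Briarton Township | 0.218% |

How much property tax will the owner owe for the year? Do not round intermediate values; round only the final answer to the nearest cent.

$5,666.53

Assessed value = $1,150,750 × 0.69 = $794,017.5
Taxable value = $794,017.5 − $7,000 = $787,017.5
City of Calderon: $787,017.5 × 0.00502 = $3,950.82785
Briarton Township: $787,017.5 × 0.00218 = $1,715.69815
Total = $3,950.82785 + $1,715.69815 = $5,666.526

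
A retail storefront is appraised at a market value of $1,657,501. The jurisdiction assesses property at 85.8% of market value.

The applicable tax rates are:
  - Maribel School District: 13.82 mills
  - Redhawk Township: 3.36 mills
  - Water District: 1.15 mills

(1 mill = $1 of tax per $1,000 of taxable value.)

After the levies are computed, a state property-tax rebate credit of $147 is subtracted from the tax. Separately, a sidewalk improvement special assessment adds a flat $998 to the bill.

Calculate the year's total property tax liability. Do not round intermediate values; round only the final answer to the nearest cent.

$26,918.75

Assessed value = $1,657,501 × 0.858 = $1,422,135.858
Maribel School District: $1,422,135.858 × 0.01382 = $19,653.91755756
Redhawk Township: $1,422,135.858 × 0.00336 = $4,778.37648288
Water District: $1,422,135.858 × 0.00115 = $1,635.4562367
Levies subtotal = $26,067.75027714
After credit = $26,067.75027714 − $147 = $25,920.75027714
Total = $25,920.75027714 + $998 = $26,918.75027714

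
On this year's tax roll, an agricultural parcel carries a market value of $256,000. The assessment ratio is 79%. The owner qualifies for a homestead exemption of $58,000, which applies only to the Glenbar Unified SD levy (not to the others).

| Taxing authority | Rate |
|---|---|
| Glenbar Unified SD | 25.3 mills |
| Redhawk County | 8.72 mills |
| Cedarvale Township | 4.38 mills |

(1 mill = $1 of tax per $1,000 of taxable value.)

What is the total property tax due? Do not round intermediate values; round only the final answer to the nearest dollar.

Assessed value = $256,000 × 0.79 = $202,240
Glenbar Unified SD: ($202,240 − $58,000) × 0.0253 = $144,240 × 0.0253 = $3,649.272
Redhawk County: $202,240 × 0.00872 = $1,763.5328
Cedarvale Township: $202,240 × 0.00438 = $885.8112
Total = $6,298.616

$6,299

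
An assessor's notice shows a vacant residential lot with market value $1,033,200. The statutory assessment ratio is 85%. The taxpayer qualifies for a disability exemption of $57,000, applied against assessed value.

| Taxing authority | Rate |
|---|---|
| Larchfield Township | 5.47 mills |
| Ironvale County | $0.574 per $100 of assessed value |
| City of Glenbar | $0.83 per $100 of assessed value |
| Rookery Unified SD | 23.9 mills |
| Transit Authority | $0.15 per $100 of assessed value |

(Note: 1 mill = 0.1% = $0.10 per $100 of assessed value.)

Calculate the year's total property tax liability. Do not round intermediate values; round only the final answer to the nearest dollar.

$36,881

Assessed value = $1,033,200 × 0.85 = $878,220
Taxable value = $878,220 − $57,000 = $821,220
Larchfield Township: $821,220 × 0.00547 = $4,492.0734
Ironvale County: $821,220 × 0.00574 = $4,713.8028
City of Glenbar: $821,220 × 0.0083 = $6,816.126
Rookery Unified SD: $821,220 × 0.0239 = $19,627.158
Transit Authority: $821,220 × 0.0015 = $1,231.83
Total = $36,880.9902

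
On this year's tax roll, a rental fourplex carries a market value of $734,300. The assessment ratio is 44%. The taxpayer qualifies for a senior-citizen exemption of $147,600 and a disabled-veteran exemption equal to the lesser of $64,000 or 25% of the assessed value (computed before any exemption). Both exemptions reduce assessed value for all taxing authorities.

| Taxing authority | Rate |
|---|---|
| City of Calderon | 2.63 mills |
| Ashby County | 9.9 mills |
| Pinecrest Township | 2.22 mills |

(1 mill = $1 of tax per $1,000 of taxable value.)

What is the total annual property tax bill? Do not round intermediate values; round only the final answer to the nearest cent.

Assessed value = $734,300 × 0.44 = $323,092
Disabled-veteran exemption = min($64,000, 25% × $323,092) = min($64,000, $80,773) = $64,000 (dollar cap binds)
Taxable value = $323,092 − $147,600 − $64,000 = $111,492
City of Calderon: $111,492 × 0.00263 = $293.22396
Ashby County: $111,492 × 0.0099 = $1,103.7708
Pinecrest Township: $111,492 × 0.00222 = $247.51224
Total = $1,644.507

$1,644.51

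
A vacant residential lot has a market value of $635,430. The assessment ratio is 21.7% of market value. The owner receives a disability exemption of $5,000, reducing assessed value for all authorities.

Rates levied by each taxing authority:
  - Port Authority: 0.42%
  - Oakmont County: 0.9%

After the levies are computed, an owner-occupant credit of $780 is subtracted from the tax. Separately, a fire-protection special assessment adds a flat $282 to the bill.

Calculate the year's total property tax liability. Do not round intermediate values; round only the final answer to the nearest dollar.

Assessed value = $635,430 × 0.217 = $137,888.31
Taxable value = $137,888.31 − $5,000 = $132,888.31
Port Authority: $132,888.31 × 0.0042 = $558.130902
Oakmont County: $132,888.31 × 0.009 = $1,195.99479
Levies subtotal = $1,754.125692
After credit = $1,754.125692 − $780 = $974.125692
Total = $974.125692 + $282 = $1,256.125692

$1,256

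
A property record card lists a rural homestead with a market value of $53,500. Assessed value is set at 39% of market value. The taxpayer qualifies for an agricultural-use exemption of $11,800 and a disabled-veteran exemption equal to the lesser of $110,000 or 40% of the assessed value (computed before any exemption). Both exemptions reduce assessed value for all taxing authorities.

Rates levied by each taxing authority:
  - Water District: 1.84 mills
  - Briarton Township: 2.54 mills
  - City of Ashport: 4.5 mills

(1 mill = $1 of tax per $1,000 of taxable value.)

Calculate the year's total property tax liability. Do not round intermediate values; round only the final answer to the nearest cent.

Assessed value = $53,500 × 0.39 = $20,865
Disabled-veteran exemption = min($110,000, 40% × $20,865) = min($110,000, $8,346) = $8,346 (percentage binds)
Taxable value = $20,865 − $11,800 − $8,346 = $719
Water District: $719 × 0.00184 = $1.32296
Briarton Township: $719 × 0.00254 = $1.82626
City of Ashport: $719 × 0.0045 = $3.2355
Total = $6.38472

$6.38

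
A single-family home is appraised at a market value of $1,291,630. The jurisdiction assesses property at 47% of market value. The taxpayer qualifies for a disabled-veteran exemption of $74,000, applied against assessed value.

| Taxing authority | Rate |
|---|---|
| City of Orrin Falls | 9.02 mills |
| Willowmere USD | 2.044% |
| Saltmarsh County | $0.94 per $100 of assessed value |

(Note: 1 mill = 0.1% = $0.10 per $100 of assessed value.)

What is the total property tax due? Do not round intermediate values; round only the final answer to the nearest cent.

$20,714.95

Assessed value = $1,291,630 × 0.47 = $607,066.1
Taxable value = $607,066.1 − $74,000 = $533,066.1
City of Orrin Falls: $533,066.1 × 0.00902 = $4,808.256222
Willowmere USD: $533,066.1 × 0.02044 = $10,895.871084
Saltmarsh County: $533,066.1 × 0.0094 = $5,010.82134
Total = $20,714.948646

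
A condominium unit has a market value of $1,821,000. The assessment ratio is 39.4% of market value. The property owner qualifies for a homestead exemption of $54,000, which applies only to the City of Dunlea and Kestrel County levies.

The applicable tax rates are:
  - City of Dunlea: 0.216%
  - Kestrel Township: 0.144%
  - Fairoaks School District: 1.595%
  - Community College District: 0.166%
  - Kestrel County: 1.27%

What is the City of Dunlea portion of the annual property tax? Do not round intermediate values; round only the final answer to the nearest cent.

$1,433.10

Assessed value = $1,821,000 × 0.394 = $717,474
City of Dunlea taxable value = $717,474 − $54,000 = $663,474
City of Dunlea levy = $663,474 × 0.00216 = $1,433.10384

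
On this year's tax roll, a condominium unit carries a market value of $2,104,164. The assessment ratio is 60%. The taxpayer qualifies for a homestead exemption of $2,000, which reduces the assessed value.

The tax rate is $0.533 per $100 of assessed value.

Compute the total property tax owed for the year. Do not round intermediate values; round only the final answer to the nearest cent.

$6,718.46

Assessed value = $2,104,164 × 0.6 = $1,262,498.4
Taxable value = $1,262,498.4 − $2,000 = $1,260,498.4
Tax = $1,260,498.4 × 0.00533 = $6,718.456472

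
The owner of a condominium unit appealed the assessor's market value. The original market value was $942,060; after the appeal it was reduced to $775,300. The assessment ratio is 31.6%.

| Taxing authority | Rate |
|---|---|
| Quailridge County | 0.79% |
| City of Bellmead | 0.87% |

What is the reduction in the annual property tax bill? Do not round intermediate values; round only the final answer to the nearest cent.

Old assessed value = $942,060 × 0.316 = $297,690.96
New assessed value = $775,300 × 0.316 = $244,994.8
Combined rate = 0.0079 + 0.0087 = 0.0166
Old tax = $297,690.96 × 0.0166 = $4,941.669936
New tax = $244,994.8 × 0.0166 = $4,066.91368
Reduction = $4,941.669936 − $4,066.91368 = $874.756256

$874.76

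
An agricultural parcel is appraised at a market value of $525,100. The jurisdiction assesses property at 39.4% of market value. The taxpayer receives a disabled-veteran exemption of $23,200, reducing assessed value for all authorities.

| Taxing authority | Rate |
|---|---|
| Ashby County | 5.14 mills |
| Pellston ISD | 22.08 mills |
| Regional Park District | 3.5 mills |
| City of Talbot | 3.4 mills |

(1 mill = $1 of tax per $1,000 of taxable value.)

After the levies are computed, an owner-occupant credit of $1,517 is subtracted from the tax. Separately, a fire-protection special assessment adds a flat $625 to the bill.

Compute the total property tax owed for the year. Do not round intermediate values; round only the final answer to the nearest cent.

$5,375.48

Assessed value = $525,100 × 0.394 = $206,889.4
Taxable value = $206,889.4 − $23,200 = $183,689.4
Ashby County: $183,689.4 × 0.00514 = $944.163516
Pellston ISD: $183,689.4 × 0.02208 = $4,055.861952
Regional Park District: $183,689.4 × 0.0035 = $642.9129
City of Talbot: $183,689.4 × 0.0034 = $624.54396
Levies subtotal = $6,267.482328
After credit = $6,267.482328 − $1,517 = $4,750.482328
Total = $4,750.482328 + $625 = $5,375.482328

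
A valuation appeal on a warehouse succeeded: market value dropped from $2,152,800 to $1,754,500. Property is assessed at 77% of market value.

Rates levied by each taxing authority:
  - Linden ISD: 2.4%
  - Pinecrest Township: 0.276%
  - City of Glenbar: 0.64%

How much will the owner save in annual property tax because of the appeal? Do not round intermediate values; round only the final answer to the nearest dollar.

$10,170

Old assessed value = $2,152,800 × 0.77 = $1,657,656
New assessed value = $1,754,500 × 0.77 = $1,350,965
Combined rate = 0.024 + 0.00276 + 0.0064 = 0.03316
Old tax = $1,657,656 × 0.03316 = $54,967.87296
New tax = $1,350,965 × 0.03316 = $44,797.9994
Reduction = $54,967.87296 − $44,797.9994 = $10,169.87356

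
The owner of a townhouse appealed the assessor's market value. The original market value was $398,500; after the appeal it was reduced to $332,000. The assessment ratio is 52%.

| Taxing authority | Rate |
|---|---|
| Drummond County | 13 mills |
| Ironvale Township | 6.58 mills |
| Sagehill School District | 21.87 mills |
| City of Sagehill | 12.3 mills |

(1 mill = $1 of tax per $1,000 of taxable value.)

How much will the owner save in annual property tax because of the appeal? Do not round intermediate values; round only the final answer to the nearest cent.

Old assessed value = $398,500 × 0.52 = $207,220
New assessed value = $332,000 × 0.52 = $172,640
Combined rate = 0.013 + 0.00658 + 0.02187 + 0.0123 = 0.05375
Old tax = $207,220 × 0.05375 = $11,138.075
New tax = $172,640 × 0.05375 = $9,279.4
Reduction = $11,138.075 − $9,279.4 = $1,858.675

$1,858.68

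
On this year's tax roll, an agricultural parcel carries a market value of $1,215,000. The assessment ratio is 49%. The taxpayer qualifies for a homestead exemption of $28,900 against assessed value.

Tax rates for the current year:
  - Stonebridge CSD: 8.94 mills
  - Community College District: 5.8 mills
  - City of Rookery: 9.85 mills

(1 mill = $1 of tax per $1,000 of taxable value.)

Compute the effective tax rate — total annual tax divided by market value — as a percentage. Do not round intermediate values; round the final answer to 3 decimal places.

1.146%

Assessed value = $1,215,000 × 0.49 = $595,350
Taxable value = $595,350 − $28,900 = $566,450
Stonebridge CSD: $566,450 × 0.00894 = $5,064.063
Community College District: $566,450 × 0.0058 = $3,285.41
City of Rookery: $566,450 × 0.00985 = $5,579.5325
Total tax = $13,929.0055
Effective rate = $13,929.0055 ÷ $1,215,000 = 1.146% of market value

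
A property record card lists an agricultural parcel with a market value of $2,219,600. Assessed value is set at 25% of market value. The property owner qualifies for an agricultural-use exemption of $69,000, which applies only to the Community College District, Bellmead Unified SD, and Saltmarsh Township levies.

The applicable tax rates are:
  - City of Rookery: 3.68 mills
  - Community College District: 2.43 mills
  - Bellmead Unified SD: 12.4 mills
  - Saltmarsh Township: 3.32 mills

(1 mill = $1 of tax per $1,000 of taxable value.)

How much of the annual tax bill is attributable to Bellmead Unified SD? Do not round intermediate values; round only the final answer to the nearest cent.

Assessed value = $2,219,600 × 0.25 = $554,900
Bellmead Unified SD taxable value = $554,900 − $69,000 = $485,900
Bellmead Unified SD levy = $485,900 × 0.0124 = $6,025.16

$6,025.16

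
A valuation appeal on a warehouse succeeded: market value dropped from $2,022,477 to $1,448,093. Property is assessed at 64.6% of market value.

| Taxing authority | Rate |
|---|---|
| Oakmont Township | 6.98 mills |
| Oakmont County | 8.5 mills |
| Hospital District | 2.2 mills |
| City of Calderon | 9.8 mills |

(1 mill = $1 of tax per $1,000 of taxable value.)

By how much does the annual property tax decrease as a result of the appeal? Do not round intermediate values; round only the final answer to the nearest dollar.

Old assessed value = $2,022,477 × 0.646 = $1,306,520.142
New assessed value = $1,448,093 × 0.646 = $935,468.078
Combined rate = 0.00698 + 0.0085 + 0.0022 + 0.0098 = 0.02748
Old tax = $1,306,520.142 × 0.02748 = $35,903.17350216
New tax = $935,468.078 × 0.02748 = $25,706.66278344
Reduction = $35,903.17350216 − $25,706.66278344 = $10,196.51071872

$10,197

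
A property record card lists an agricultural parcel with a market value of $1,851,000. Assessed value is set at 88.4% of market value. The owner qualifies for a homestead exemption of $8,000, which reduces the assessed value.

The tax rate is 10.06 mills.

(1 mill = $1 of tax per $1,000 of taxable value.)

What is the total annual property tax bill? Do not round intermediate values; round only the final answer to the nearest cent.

Assessed value = $1,851,000 × 0.884 = $1,636,284
Taxable value = $1,636,284 − $8,000 = $1,628,284
Tax = $1,628,284 × 0.01006 = $16,380.53704

$16,380.54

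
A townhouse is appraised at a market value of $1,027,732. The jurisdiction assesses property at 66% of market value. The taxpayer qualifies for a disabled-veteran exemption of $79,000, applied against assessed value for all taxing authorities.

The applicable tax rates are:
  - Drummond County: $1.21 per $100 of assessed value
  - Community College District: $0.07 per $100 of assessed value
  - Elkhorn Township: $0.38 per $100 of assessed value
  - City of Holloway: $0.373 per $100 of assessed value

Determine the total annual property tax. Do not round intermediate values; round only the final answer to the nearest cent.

$12,183.83

Assessed value = $1,027,732 × 0.66 = $678,303.12
Taxable value = $678,303.12 − $79,000 = $599,303.12
Drummond County: $599,303.12 × 0.0121 = $7,251.567752
Community College District: $599,303.12 × 0.0007 = $419.512184
Elkhorn Township: $599,303.12 × 0.0038 = $2,277.351856
City of Holloway: $599,303.12 × 0.00373 = $2,235.4006376
Total = $7,251.567752 + $419.512184 + $2,277.351856 + $2,235.4006376 = $12,183.8324296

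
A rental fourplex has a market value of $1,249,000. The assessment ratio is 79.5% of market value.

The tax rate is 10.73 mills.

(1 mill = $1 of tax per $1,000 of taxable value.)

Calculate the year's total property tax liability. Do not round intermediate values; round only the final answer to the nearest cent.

Assessed value = $1,249,000 × 0.795 = $992,955
Tax = $992,955 × 0.01073 = $10,654.40715

$10,654.41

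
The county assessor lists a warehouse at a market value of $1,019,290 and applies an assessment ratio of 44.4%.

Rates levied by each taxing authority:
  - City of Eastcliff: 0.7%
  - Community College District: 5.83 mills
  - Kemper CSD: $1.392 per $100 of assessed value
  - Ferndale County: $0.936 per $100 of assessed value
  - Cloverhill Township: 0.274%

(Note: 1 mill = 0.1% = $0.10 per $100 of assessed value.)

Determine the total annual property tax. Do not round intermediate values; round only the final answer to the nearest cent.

$17,582.14

Assessed value = $1,019,290 × 0.444 = $452,564.76
City of Eastcliff: $452,564.76 × 0.007 = $3,167.95332
Community College District: $452,564.76 × 0.00583 = $2,638.4525508
Kemper CSD: $452,564.76 × 0.01392 = $6,299.7014592
Ferndale County: $452,564.76 × 0.00936 = $4,236.0061536
Cloverhill Township: $452,564.76 × 0.00274 = $1,240.0274424
Total = $17,582.140926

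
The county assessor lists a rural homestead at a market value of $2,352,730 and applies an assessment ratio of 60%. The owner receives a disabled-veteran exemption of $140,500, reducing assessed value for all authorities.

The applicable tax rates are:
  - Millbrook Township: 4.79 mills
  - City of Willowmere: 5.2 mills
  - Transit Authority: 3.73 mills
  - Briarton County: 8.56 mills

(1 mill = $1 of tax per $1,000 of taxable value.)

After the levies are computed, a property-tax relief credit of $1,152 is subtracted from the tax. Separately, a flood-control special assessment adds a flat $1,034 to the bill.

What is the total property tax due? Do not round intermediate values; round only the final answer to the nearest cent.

$28,202.95

Assessed value = $2,352,730 × 0.6 = $1,411,638
Taxable value = $1,411,638 − $140,500 = $1,271,138
Millbrook Township: $1,271,138 × 0.00479 = $6,088.75102
City of Willowmere: $1,271,138 × 0.0052 = $6,609.9176
Transit Authority: $1,271,138 × 0.00373 = $4,741.34474
Briarton County: $1,271,138 × 0.00856 = $10,880.94128
Levies subtotal = $28,320.95464
After credit = $28,320.95464 − $1,152 = $27,168.95464
Total = $27,168.95464 + $1,034 = $28,202.95464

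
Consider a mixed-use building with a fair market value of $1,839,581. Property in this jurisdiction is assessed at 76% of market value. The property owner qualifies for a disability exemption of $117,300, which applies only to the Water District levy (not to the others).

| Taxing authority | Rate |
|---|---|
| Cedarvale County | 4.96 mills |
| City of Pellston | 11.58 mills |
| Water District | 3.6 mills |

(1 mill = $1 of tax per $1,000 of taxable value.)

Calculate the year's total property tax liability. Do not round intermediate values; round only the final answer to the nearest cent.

$27,735.08

Assessed value = $1,839,581 × 0.76 = $1,398,081.56
Cedarvale County: $1,398,081.56 × 0.00496 = $6,934.4845376
City of Pellston: $1,398,081.56 × 0.01158 = $16,189.7844648
Water District: ($1,398,081.56 − $117,300) × 0.0036 = $1,280,781.56 × 0.0036 = $4,610.813616
Total = $27,735.0826184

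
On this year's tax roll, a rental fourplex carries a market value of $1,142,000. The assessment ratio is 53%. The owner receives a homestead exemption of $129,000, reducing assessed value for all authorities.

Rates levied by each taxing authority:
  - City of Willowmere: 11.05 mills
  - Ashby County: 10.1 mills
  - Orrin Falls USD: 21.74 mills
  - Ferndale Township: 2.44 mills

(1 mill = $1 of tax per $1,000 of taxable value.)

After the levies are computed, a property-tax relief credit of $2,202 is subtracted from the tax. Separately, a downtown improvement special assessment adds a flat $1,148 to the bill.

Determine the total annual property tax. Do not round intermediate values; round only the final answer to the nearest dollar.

Assessed value = $1,142,000 × 0.53 = $605,260
Taxable value = $605,260 − $129,000 = $476,260
City of Willowmere: $476,260 × 0.01105 = $5,262.673
Ashby County: $476,260 × 0.0101 = $4,810.226
Orrin Falls USD: $476,260 × 0.02174 = $10,353.8924
Ferndale Township: $476,260 × 0.00244 = $1,162.0744
Levies subtotal = $21,588.8658
After credit = $21,588.8658 − $2,202 = $19,386.8658
Total = $19,386.8658 + $1,148 = $20,534.8658

$20,535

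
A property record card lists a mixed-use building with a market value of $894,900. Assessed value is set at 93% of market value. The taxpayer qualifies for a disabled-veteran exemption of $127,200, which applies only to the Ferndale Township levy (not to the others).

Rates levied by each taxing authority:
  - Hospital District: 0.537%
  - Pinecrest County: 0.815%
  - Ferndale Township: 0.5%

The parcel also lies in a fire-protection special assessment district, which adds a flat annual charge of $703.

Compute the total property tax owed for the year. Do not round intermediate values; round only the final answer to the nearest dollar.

$15,480

Assessed value = $894,900 × 0.93 = $832,257
Hospital District: $832,257 × 0.00537 = $4,469.22009
Pinecrest County: $832,257 × 0.00815 = $6,782.89455
Ferndale Township: ($832,257 − $127,200) × 0.005 = $705,057 × 0.005 = $3,525.285
Levies subtotal = $14,777.39964
Total = $14,777.39964 + $703 = $15,480.39964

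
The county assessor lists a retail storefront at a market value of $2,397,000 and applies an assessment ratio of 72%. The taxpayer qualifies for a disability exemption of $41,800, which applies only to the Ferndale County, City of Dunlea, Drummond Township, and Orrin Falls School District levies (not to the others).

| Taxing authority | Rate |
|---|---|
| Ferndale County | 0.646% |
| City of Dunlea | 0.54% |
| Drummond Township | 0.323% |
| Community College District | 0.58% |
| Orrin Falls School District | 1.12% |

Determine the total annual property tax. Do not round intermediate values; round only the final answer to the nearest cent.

Assessed value = $2,397,000 × 0.72 = $1,725,840
Ferndale County: ($1,725,840 − $41,800) × 0.00646 = $1,684,040 × 0.00646 = $10,878.8984
City of Dunlea: ($1,725,840 − $41,800) × 0.0054 = $1,684,040 × 0.0054 = $9,093.816
Drummond Township: ($1,725,840 − $41,800) × 0.00323 = $1,684,040 × 0.00323 = $5,439.4492
Community College District: $1,725,840 × 0.0058 = $10,009.872
Orrin Falls School District: ($1,725,840 − $41,800) × 0.0112 = $1,684,040 × 0.0112 = $18,861.248
Total = $54,283.2836

$54,283.28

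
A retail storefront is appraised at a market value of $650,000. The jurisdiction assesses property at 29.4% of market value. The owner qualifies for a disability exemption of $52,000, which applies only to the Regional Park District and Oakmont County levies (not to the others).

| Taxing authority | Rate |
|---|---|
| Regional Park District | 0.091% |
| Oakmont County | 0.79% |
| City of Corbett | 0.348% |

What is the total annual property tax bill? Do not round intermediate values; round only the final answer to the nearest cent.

$1,890.50

Assessed value = $650,000 × 0.294 = $191,100
Regional Park District: ($191,100 − $52,000) × 0.00091 = $139,100 × 0.00091 = $126.581
Oakmont County: ($191,100 − $52,000) × 0.0079 = $139,100 × 0.0079 = $1,098.89
City of Corbett: $191,100 × 0.00348 = $665.028
Total = $1,890.499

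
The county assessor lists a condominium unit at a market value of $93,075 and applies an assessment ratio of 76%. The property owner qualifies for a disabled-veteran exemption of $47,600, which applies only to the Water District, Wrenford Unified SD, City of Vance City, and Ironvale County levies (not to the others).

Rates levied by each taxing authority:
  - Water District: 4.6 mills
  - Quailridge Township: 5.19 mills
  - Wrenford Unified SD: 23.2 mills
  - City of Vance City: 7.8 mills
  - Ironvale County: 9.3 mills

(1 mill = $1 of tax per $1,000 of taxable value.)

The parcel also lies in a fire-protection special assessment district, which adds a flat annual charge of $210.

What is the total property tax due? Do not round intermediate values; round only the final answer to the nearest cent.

$1,615.98

Assessed value = $93,075 × 0.76 = $70,737
Water District: ($70,737 − $47,600) × 0.0046 = $23,137 × 0.0046 = $106.4302
Quailridge Township: $70,737 × 0.00519 = $367.12503
Wrenford Unified SD: ($70,737 − $47,600) × 0.0232 = $23,137 × 0.0232 = $536.7784
City of Vance City: ($70,737 − $47,600) × 0.0078 = $23,137 × 0.0078 = $180.4686
Ironvale County: ($70,737 − $47,600) × 0.0093 = $23,137 × 0.0093 = $215.1741
Levies subtotal = $1,405.97633
Total = $1,405.97633 + $210 = $1,615.97633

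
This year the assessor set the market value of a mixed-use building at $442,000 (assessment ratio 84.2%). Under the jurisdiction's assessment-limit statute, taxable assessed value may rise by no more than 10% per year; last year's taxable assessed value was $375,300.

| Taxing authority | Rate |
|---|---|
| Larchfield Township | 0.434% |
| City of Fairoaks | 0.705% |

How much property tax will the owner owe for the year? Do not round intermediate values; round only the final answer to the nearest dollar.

Uncapped assessed value = $442,000 × 0.842 = $372,164
Cap limit = $375,300 × 1.1 = $412,830
Taxable assessed value = min($372,164, $412,830) = $372,164 (cap does not bind)
Larchfield Township: $372,164 × 0.00434 = $1,615.19176
City of Fairoaks: $372,164 × 0.00705 = $2,623.7562
Total = $4,238.94796

$4,239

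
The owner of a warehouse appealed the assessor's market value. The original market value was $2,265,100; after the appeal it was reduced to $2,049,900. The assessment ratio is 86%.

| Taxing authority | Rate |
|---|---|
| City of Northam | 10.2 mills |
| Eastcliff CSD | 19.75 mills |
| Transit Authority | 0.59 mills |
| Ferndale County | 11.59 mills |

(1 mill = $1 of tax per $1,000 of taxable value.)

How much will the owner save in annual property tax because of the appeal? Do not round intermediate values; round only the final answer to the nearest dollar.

Old assessed value = $2,265,100 × 0.86 = $1,947,986
New assessed value = $2,049,900 × 0.86 = $1,762,914
Combined rate = 0.0102 + 0.01975 + 0.00059 + 0.01159 = 0.04213
Old tax = $1,947,986 × 0.04213 = $82,068.65018
New tax = $1,762,914 × 0.04213 = $74,271.56682
Reduction = $82,068.65018 − $74,271.56682 = $7,797.08336

$7,797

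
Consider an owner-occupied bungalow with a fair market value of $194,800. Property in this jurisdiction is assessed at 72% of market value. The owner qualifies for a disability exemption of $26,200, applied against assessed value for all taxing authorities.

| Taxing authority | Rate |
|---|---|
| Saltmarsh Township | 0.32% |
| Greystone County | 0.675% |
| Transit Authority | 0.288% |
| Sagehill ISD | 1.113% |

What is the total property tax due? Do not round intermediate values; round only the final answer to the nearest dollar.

$2,733

Assessed value = $194,800 × 0.72 = $140,256
Taxable value = $140,256 − $26,200 = $114,056
Saltmarsh Township: $114,056 × 0.0032 = $364.9792
Greystone County: $114,056 × 0.00675 = $769.878
Transit Authority: $114,056 × 0.00288 = $328.48128
Sagehill ISD: $114,056 × 0.01113 = $1,269.44328
Total = $364.9792 + $769.878 + $328.48128 + $1,269.44328 = $2,732.78176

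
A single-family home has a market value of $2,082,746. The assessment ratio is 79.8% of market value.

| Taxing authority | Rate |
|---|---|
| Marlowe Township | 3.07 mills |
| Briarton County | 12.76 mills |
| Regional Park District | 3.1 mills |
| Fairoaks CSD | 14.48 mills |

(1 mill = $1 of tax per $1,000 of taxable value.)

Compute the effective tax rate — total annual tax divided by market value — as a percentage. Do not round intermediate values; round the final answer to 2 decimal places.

2.67%

Assessed value = $2,082,746 × 0.798 = $1,662,031.308
Marlowe Township: $1,662,031.308 × 0.00307 = $5,102.43611556
Briarton County: $1,662,031.308 × 0.01276 = $21,207.51949008
Regional Park District: $1,662,031.308 × 0.0031 = $5,152.2970548
Fairoaks CSD: $1,662,031.308 × 0.01448 = $24,066.21333984
Total tax = $55,528.46600028
Effective rate = $55,528.46600028 ÷ $2,082,746 = 2.67% of market value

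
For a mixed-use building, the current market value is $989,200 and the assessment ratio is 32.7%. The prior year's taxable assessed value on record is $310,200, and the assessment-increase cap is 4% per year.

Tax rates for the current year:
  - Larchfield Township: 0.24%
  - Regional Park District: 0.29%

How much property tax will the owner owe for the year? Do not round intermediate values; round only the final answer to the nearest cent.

$1,709.82

Uncapped assessed value = $989,200 × 0.327 = $323,468.4
Cap limit = $310,200 × 1.04 = $322,608
Taxable assessed value = min($323,468.4, $322,608) = $322,608 (cap binds)
Larchfield Township: $322,608 × 0.0024 = $774.2592
Regional Park District: $322,608 × 0.0029 = $935.5632
Total = $1,709.8224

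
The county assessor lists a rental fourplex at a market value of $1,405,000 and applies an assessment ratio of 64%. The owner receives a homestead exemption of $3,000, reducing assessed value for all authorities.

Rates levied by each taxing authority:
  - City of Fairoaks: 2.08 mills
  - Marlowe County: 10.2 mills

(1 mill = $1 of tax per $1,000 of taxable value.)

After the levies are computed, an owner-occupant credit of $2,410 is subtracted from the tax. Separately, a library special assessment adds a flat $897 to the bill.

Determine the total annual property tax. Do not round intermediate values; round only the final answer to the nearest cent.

$9,492.34

Assessed value = $1,405,000 × 0.64 = $899,200
Taxable value = $899,200 − $3,000 = $896,200
City of Fairoaks: $896,200 × 0.00208 = $1,864.096
Marlowe County: $896,200 × 0.0102 = $9,141.24
Levies subtotal = $11,005.336
After credit = $11,005.336 − $2,410 = $8,595.336
Total = $8,595.336 + $897 = $9,492.336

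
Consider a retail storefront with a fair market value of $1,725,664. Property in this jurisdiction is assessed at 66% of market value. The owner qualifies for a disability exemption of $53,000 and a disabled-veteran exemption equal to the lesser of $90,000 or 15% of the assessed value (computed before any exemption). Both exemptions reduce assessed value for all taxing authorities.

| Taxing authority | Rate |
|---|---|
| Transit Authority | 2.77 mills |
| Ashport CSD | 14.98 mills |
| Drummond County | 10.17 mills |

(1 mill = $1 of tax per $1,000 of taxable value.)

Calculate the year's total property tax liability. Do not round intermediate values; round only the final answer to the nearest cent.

Assessed value = $1,725,664 × 0.66 = $1,138,938.24
Disabled-veteran exemption = min($90,000, 15% × $1,138,938.24) = min($90,000, $170,840.736) = $90,000 (dollar cap binds)
Taxable value = $1,138,938.24 − $53,000 − $90,000 = $995,938.24
Transit Authority: $995,938.24 × 0.00277 = $2,758.7489248
Ashport CSD: $995,938.24 × 0.01498 = $14,919.1548352
Drummond County: $995,938.24 × 0.01017 = $10,128.6919008
Total = $27,806.5956608

$27,806.60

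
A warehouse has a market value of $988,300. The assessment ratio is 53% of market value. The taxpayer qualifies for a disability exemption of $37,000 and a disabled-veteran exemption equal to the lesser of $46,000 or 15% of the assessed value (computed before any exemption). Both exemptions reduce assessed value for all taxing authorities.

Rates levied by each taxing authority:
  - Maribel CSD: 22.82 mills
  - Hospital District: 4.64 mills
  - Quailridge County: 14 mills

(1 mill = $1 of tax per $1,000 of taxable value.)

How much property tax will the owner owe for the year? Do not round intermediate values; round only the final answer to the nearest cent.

Assessed value = $988,300 × 0.53 = $523,799
Disabled-veteran exemption = min($46,000, 15% × $523,799) = min($46,000, $78,569.85) = $46,000 (dollar cap binds)
Taxable value = $523,799 − $37,000 − $46,000 = $440,799
Maribel CSD: $440,799 × 0.02282 = $10,059.03318
Hospital District: $440,799 × 0.00464 = $2,045.30736
Quailridge County: $440,799 × 0.014 = $6,171.186
Total = $18,275.52654

$18,275.53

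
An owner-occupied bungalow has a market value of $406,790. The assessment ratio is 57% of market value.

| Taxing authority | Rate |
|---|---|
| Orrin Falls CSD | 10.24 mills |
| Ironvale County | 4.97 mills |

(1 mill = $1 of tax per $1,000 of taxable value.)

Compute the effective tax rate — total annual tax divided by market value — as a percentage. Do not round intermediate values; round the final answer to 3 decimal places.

0.867%

Assessed value = $406,790 × 0.57 = $231,870.3
Orrin Falls CSD: $231,870.3 × 0.01024 = $2,374.351872
Ironvale County: $231,870.3 × 0.00497 = $1,152.395391
Total tax = $3,526.747263
Effective rate = $3,526.747263 ÷ $406,790 = 0.867% of market value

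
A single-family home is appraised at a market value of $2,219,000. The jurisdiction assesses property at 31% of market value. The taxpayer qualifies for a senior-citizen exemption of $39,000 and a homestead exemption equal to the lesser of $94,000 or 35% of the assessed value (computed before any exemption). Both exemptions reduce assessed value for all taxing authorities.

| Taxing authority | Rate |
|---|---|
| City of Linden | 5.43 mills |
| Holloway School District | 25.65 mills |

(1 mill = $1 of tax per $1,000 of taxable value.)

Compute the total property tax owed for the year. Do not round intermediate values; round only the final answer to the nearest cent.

$17,245.98

Assessed value = $2,219,000 × 0.31 = $687,890
Homestead exemption = min($94,000, 35% × $687,890) = min($94,000, $240,761.5) = $94,000 (dollar cap binds)
Taxable value = $687,890 − $39,000 − $94,000 = $554,890
City of Linden: $554,890 × 0.00543 = $3,013.0527
Holloway School District: $554,890 × 0.02565 = $14,232.9285
Total = $17,245.9812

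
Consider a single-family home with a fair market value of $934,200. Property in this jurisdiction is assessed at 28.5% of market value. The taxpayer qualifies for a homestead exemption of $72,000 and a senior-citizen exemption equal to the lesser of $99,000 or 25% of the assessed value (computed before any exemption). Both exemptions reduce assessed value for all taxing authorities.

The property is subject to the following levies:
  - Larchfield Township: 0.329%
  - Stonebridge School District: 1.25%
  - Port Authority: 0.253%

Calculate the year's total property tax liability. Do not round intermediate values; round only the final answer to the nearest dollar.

$2,339

Assessed value = $934,200 × 0.285 = $266,247
Senior-citizen exemption = min($99,000, 25% × $266,247) = min($99,000, $66,561.75) = $66,561.75 (percentage binds)
Taxable value = $266,247 − $72,000 − $66,561.75 = $127,685.25
Larchfield Township: $127,685.25 × 0.00329 = $420.0844725
Stonebridge School District: $127,685.25 × 0.0125 = $1,596.065625
Port Authority: $127,685.25 × 0.00253 = $323.0436825
Total = $2,339.19378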